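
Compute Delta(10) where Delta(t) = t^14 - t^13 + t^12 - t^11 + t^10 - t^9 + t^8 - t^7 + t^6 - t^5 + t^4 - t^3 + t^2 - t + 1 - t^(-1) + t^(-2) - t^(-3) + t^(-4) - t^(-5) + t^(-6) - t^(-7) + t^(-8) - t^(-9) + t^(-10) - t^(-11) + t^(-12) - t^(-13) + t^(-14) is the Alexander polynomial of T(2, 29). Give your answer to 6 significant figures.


Substituting t = 10 into Delta(t) = t^14 - t^13 + t^12 - t^11 + t^10 - t^9 + t^8 - t^7 + t^6 - t^5 + t^4 - t^3 + t^2 - t + 1 - t^(-1) + t^(-2) - t^(-3) + t^(-4) - t^(-5) + t^(-6) - t^(-7) + t^(-8) - t^(-9) + t^(-10) - t^(-11) + t^(-12) - t^(-13) + t^(-14):
Term values: (100000000000000) + (-10000000000000) + (1000000000000) + (-100000000000) + (10000000000) + (-1000000000) + (100000000) + (-10000000) + (1000000) + (-100000) + (10000) + (-1000) + (100) + (-10) + (1) + (-0.1) + (0.01) + (-0.001) + (0.0001) + (-1e-05) + (1e-06) + (-1e-07) + (1e-08) + (-1e-09) + (1e-10) + (-1e-11) + (1e-12) + (-1e-13) + (1e-14)
Sum = 9.090909091e+13
Rounded to 6 significant figures: 9.09091e+13

9.09091e+13


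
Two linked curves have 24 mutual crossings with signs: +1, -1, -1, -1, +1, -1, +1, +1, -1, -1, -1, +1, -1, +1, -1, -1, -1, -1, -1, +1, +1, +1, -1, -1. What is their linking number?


Step 1: Count positive crossings: 9
Step 2: Count negative crossings: 15
Step 3: Sum of signs = 9 - 15 = -6
Step 4: Linking number = sum/2 = -6/2 = -3

-3


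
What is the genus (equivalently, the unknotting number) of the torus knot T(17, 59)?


For a torus knot T(p,q), both the unknotting number and genus equal (p-1)(q-1)/2.
= (17-1)(59-1)/2
= 16*58/2
= 928/2 = 464

464


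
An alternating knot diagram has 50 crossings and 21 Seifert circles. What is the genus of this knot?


For alternating knots, g = (c - s + 1)/2.
= (50 - 21 + 1)/2
= 30/2 = 15

15


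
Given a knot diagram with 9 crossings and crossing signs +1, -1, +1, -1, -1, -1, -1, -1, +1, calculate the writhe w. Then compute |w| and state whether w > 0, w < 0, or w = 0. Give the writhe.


Step 1: Count positive crossings (+1).
Positive crossings: 3
Step 2: Count negative crossings (-1).
Negative crossings: 6
Step 3: Writhe = (positive) - (negative)
w = 3 - 6 = -3
Step 4: |w| = 3, and w is negative

-3


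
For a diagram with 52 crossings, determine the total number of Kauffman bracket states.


Each crossing contributes 2 choices (A-smoothing or B-smoothing).
Total states = 2^52 = 4503599627370496

4503599627370496


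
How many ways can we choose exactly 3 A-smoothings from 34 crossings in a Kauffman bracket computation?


We choose which 3 of 34 crossings get A-smoothings.
C(34, 3) = 34! / (3! * 31!)
= 5984

5984


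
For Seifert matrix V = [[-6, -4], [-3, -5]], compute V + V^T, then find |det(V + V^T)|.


Step 1: Form V + V^T where V = [[-6, -4], [-3, -5]]
  V^T = [[-6, -3], [-4, -5]]
  V + V^T = [[-12, -7], [-7, -10]]
Step 2: det(V + V^T) = (-12)*(-10) - (-7)*(-7)
  = 120 - 49 = 71
Step 3: Knot determinant = |det(V + V^T)| = |71| = 71

71


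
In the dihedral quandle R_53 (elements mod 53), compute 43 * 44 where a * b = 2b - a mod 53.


43 * 44 = 2*44 - 43 mod 53
= 88 - 43 mod 53
= 45 mod 53 = 45

45


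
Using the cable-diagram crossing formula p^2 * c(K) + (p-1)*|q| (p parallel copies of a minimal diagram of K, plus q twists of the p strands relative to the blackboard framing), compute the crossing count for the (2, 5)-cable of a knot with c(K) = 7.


Step 1: Each of the c(K) crossings of the companion diagram becomes p*p = p^2 crossings among the p parallel strands, and each of the |q| twists s_1 s_2 ... s_(p-1) adds (p-1) crossings.
  Crossings = p^2 * c(K) + (p-1)*|q|
Step 2: = 2^2 * 7 + (2-1)*5
Step 3: = 4*7 + 1*5
Step 4: = 28 + 5 = 33

33


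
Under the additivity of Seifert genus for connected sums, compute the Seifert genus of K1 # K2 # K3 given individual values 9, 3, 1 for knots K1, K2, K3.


The Seifert genus is additive under connected sum.
Seifert genus(K1 # K2 # K3) = (9) + (3) + (1)
= 13

13


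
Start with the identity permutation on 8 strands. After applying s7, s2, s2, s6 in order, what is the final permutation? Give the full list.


Starting with identity [1, 2, 3, 4, 5, 6, 7, 8].
Apply generators in sequence:
  After s7: [1, 2, 3, 4, 5, 6, 8, 7]
  After s2: [1, 3, 2, 4, 5, 6, 8, 7]
  After s2: [1, 2, 3, 4, 5, 6, 8, 7]
  After s6: [1, 2, 3, 4, 5, 8, 6, 7]
Final permutation: [1, 2, 3, 4, 5, 8, 6, 7]

[1, 2, 3, 4, 5, 8, 6, 7]


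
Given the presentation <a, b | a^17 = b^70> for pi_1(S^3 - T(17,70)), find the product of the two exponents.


The relation is a^17 = b^70.
Product of exponents = 17 * 70
= 1190

1190


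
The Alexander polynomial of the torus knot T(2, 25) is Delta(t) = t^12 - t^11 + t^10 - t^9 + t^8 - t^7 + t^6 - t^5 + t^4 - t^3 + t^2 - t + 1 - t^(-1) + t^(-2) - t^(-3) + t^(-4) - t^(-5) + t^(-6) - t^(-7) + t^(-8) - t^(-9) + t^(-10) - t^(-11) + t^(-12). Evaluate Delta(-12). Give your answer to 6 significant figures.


Substituting t = -12 into Delta(t) = t^12 - t^11 + t^10 - t^9 + t^8 - t^7 + t^6 - t^5 + t^4 - t^3 + t^2 - t + 1 - t^(-1) + t^(-2) - t^(-3) + t^(-4) - t^(-5) + t^(-6) - t^(-7) + t^(-8) - t^(-9) + t^(-10) - t^(-11) + t^(-12):
Term values: (8916100448256) + (743008370688) + (61917364224) + (5159780352) + (429981696) + (35831808) + (2985984) + (248832) + (20736) + (1728) + (144) + (12) + (1) + (0.0833333) + (0.00694444) + (0.000578704) + (4.82253e-05) + (4.01878e-06) + (3.34898e-07) + (2.79082e-08) + (2.32568e-09) + (1.93807e-10) + (1.61506e-11) + (1.34588e-12) + (1.12157e-13)
Sum = 9.726655034e+12
Rounded to 6 significant figures: 9.72666e+12

9.72666e+12


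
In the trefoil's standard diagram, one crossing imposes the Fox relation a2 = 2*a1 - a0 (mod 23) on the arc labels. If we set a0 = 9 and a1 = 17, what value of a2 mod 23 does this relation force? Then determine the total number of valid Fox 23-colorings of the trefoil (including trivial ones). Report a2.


Step 1: Apply the given crossing relation 2*a1 - a0 - a2 = 0 (mod 23).
  a2 = 2*a1 - a0 mod 23
  a2 = 2*17 - 9 mod 23
  a2 = 34 - 9 mod 23
  a2 = 25 mod 23 = 2
Step 2: The trefoil has determinant 3.
  Number of Fox p-colorings (p prime) is p^2 if p = 3, else p.
  Since 23 does not divide 3, only trivial (constant) colorings exist.
  (So the trial a0 = 9, a1 = 17 with a0 != a1 does NOT extend to a valid coloring of the whole trefoil: the other two crossing relations require 3*(a1 - a0) = 0 (mod 23), which fails.)
  Total colorings = 23
Step 3: a2 = 2, total Fox 23-colorings = 23

2


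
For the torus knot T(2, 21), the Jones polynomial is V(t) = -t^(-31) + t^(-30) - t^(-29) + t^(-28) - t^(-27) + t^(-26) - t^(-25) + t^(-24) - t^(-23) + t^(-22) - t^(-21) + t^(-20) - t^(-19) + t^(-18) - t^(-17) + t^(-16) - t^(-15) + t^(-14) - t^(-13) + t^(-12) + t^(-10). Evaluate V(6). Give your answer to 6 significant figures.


Substituting t = 6 into V(t) = -t^(-31) + t^(-30) - t^(-29) + t^(-28) - t^(-27) + t^(-26) - t^(-25) + t^(-24) - t^(-23) + t^(-22) - t^(-21) + t^(-20) - t^(-19) + t^(-18) - t^(-17) + t^(-16) - t^(-15) + t^(-14) - t^(-13) + t^(-12) + t^(-10):
  (-)t^(-31) = -7.53896e-25
  (+)t^(-30) = 4.52337e-24
  (-)t^(-29) = -2.71402e-23
  (+)t^(-28) = 1.62841e-22
  (-)t^(-27) = -9.77049e-22
  (+)t^(-26) = 5.86229e-21
  (-)t^(-25) = -3.51738e-20
  (+)t^(-24) = 2.11043e-19
  (-)t^(-23) = -1.26626e-18
  (+)t^(-22) = 7.59753e-18
  (-)t^(-21) = -4.55852e-17
  (+)t^(-20) = 2.73511e-16
  (-)t^(-19) = -1.64107e-15
  (+)t^(-18) = 9.8464e-15
  (-)t^(-17) = -5.90784e-14
  (+)t^(-16) = 3.5447e-13
  (-)t^(-15) = -2.12682e-12
  (+)t^(-14) = 1.27609e-11
  (-)t^(-13) = -7.65656e-11
  (+)t^(-12) = 4.59394e-10
  (+)t^(-10) = 1.65382e-08
Sum = (-7.53896e-25) + (4.52337e-24) + (-2.71402e-23) + (1.62841e-22) + (-9.77049e-22) + (5.86229e-21) + (-3.51738e-20) + (2.11043e-19) + (-1.26626e-18) + (7.59753e-18) + (-4.55852e-17) + (2.73511e-16) + (-1.64107e-15) + (9.8464e-15) + (-5.90784e-14) + (3.5447e-13) + (-2.12682e-12) + (1.27609e-11) + (-7.65656e-11) + (4.59394e-10) + (1.65382e-08)
= 1.693193768e-08
Rounded to 6 significant figures: 1.69319e-08

1.69319e-08


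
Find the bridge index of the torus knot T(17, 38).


The bridge number of T(p,q) is min(p,q).
min(17, 38) = 17

17


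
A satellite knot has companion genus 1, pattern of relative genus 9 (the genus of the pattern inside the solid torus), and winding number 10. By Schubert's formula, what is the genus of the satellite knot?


Schubert: g(satellite) = g_rel(pattern) + |winding| * g(companion),
where g_rel(pattern) is the genus of the pattern relative to the solid torus.
= 9 + 10 * 1
= 9 + 10 = 19

19


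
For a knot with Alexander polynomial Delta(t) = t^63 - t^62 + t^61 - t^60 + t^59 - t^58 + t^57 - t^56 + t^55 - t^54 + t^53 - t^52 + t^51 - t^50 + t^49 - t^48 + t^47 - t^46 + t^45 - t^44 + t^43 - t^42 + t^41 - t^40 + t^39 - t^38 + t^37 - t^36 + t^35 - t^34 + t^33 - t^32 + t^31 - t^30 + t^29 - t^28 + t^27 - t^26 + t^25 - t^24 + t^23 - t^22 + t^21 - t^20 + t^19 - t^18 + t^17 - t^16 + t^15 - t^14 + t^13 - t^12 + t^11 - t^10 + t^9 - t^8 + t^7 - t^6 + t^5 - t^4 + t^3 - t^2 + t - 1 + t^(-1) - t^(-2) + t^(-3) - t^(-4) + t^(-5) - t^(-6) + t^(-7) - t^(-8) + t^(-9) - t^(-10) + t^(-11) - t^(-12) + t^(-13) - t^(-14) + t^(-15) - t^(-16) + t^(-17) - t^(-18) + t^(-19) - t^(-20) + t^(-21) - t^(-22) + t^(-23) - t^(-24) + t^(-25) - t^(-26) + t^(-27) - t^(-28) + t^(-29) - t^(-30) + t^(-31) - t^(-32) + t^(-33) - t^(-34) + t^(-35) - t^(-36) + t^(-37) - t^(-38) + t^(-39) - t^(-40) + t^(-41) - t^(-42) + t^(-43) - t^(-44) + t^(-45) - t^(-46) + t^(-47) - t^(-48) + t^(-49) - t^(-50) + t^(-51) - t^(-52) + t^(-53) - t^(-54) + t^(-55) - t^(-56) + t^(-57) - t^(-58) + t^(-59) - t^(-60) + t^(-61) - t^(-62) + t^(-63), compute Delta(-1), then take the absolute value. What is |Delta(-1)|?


Step 1: The polynomial has 127 terms with alternating signs, exponents from 63 down to -63.
Step 2: Substitute t = -1. The i-th term has coefficient (-1)^i and exponent (m-i),
  so its value is (-1)^i * (-1)^(m-i) = (-1)^m = -1 for every i.
Step 3: All 127 terms equal -1, so Delta(-1) = 127 * (-1) = -127
Step 4: |Delta(-1)| = 127

127


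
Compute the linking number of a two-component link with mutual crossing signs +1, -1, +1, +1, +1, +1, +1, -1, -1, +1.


Step 1: Count positive crossings: 7
Step 2: Count negative crossings: 3
Step 3: Sum of signs = 7 - 3 = 4
Step 4: Linking number = sum/2 = 4/2 = 2

2


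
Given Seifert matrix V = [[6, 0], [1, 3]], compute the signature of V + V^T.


Step 1: V + V^T = [[12, 1], [1, 6]]
Step 2: trace = 18, det = 71
Step 3: Discriminant = 18^2 - 4*71 = 40
Step 4: Eigenvalues: 12.1623, 5.83772
Step 5: Signature = (# positive eigenvalues) - (# negative eigenvalues) = 2

2


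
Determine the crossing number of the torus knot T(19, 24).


For a torus knot T(p, q) with gcd(p,q)=1,
the crossing number is min(p*(q-1), q*(p-1)).
p*(q-1) = 19*23 = 437
q*(p-1) = 24*18 = 432
min(437, 432) = 432

432


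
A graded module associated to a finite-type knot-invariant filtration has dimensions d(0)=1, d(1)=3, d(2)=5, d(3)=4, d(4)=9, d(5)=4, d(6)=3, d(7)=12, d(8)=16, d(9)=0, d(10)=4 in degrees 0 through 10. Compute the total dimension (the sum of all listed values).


Total dimension = d(0) + d(1) + ... + d(10)
= 1 + 3 + 5 + 4 + 9 + 4 + 3 + 12 + 16 + 0 + 4
= 61

61


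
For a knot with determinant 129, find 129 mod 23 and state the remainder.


Step 1: A knot is p-colorable if and only if p divides its determinant.
Step 2: Compute 129 mod 23.
129 = 5 * 23 + 14
Step 3: 129 mod 23 = 14
Step 4: The knot is 23-colorable: no

14


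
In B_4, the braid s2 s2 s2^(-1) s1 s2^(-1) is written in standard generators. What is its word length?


The word length counts the number of generators (including inverses).
Listing each generator: s2, s2, s2^(-1), s1, s2^(-1)
There are 5 generators in this braid word.

5


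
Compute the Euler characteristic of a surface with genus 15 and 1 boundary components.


chi = 2 - 2g - b
= 2 - 2*15 - 1
= 2 - 30 - 1 = -29

-29


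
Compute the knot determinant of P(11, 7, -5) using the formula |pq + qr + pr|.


Step 1: Compute pq + qr + pr.
pq = 11*7 = 77
qr = 7*(-5) = -35
pr = 11*(-5) = -55
pq + qr + pr = 77 + (-35) + (-55) = -13
Step 2: Take absolute value.
det(P(11,7,-5)) = |-13| = 13

13


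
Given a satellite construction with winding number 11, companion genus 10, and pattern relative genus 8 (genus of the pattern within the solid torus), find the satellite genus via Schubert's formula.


Schubert: g(satellite) = g_rel(pattern) + |winding| * g(companion),
where g_rel(pattern) is the genus of the pattern relative to the solid torus.
= 8 + 11 * 10
= 8 + 110 = 118

118


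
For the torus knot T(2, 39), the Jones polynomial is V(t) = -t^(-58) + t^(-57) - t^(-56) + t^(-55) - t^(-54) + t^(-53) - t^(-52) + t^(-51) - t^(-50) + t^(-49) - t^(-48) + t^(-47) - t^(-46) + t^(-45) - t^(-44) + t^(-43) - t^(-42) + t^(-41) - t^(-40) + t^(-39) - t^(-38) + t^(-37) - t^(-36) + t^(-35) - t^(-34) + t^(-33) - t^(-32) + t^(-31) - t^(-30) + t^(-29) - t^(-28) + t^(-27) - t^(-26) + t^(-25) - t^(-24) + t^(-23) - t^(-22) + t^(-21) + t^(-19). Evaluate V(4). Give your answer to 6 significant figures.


Substituting t = 4 into V(t) = -t^(-58) + t^(-57) - t^(-56) + t^(-55) - t^(-54) + t^(-53) - t^(-52) + t^(-51) - t^(-50) + t^(-49) - t^(-48) + t^(-47) - t^(-46) + t^(-45) - t^(-44) + t^(-43) - t^(-42) + t^(-41) - t^(-40) + t^(-39) - t^(-38) + t^(-37) - t^(-36) + t^(-35) - t^(-34) + t^(-33) - t^(-32) + t^(-31) - t^(-30) + t^(-29) - t^(-28) + t^(-27) - t^(-26) + t^(-25) - t^(-24) + t^(-23) - t^(-22) + t^(-21) + t^(-19):
  (-)t^(-58) = -1.20371e-35
  (+)t^(-57) = 4.81482e-35
  (-)t^(-56) = -1.92593e-34
  (+)t^(-55) = 7.70372e-34
  (-)t^(-54) = -3.08149e-33
  (+)t^(-53) = 1.2326e-32
  (-)t^(-52) = -4.93038e-32
  (+)t^(-51) = 1.97215e-31
  (-)t^(-50) = -7.88861e-31
  (+)t^(-49) = 3.15544e-30
  (-)t^(-48) = -1.26218e-29
  (+)t^(-47) = 5.04871e-29
  (-)t^(-46) = -2.01948e-28
  (+)t^(-45) = 8.07794e-28
  (-)t^(-44) = -3.23117e-27
  (+)t^(-43) = 1.29247e-26
  (-)t^(-42) = -5.16988e-26
  (+)t^(-41) = 2.06795e-25
  (-)t^(-40) = -8.27181e-25
  (+)t^(-39) = 3.30872e-24
  (-)t^(-38) = -1.32349e-23
  (+)t^(-37) = 5.29396e-23
  (-)t^(-36) = -2.11758e-22
  (+)t^(-35) = 8.47033e-22
  (-)t^(-34) = -3.38813e-21
  (+)t^(-33) = 1.35525e-20
  (-)t^(-32) = -5.42101e-20
  (+)t^(-31) = 2.1684e-19
  (-)t^(-30) = -8.67362e-19
  (+)t^(-29) = 3.46945e-18
  (-)t^(-28) = -1.38778e-17
  (+)t^(-27) = 5.55112e-17
  (-)t^(-26) = -2.22045e-16
  (+)t^(-25) = 8.88178e-16
  (-)t^(-24) = -3.55271e-15
  (+)t^(-23) = 1.42109e-14
  (-)t^(-22) = -5.68434e-14
  (+)t^(-21) = 2.27374e-13
  (+)t^(-19) = 3.63798e-12
Sum = (-1.20371e-35) + (4.81482e-35) + (-1.92593e-34) + (7.70372e-34) + (-3.08149e-33) + (1.2326e-32) + (-4.93038e-32) + (1.97215e-31) + (-7.88861e-31) + (3.15544e-30) + (-1.26218e-29) + (5.04871e-29) + (-2.01948e-28) + (8.07794e-28) + (-3.23117e-27) + (1.29247e-26) + (-5.16988e-26) + (2.06795e-25) + (-8.27181e-25) + (3.30872e-24) + (-1.32349e-23) + (5.29396e-23) + (-2.11758e-22) + (8.47033e-22) + (-3.38813e-21) + (1.35525e-20) + (-5.42101e-20) + (2.1684e-19) + (-8.67362e-19) + (3.46945e-18) + (-1.38778e-17) + (5.55112e-17) + (-2.22045e-16) + (8.88178e-16) + (-3.55271e-15) + (1.42109e-14) + (-5.68434e-14) + (2.27374e-13) + (3.63798e-12)
= 3.819877747e-12
Rounded to 6 significant figures: 3.81988e-12

3.81988e-12


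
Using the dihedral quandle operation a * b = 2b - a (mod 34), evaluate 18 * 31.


18 * 31 = 2*31 - 18 mod 34
= 62 - 18 mod 34
= 44 mod 34 = 10

10


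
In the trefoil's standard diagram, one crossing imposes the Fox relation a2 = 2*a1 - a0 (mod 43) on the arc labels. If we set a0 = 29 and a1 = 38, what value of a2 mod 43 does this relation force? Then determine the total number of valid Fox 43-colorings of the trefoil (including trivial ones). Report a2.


Step 1: Apply the given crossing relation 2*a1 - a0 - a2 = 0 (mod 43).
  a2 = 2*a1 - a0 mod 43
  a2 = 2*38 - 29 mod 43
  a2 = 76 - 29 mod 43
  a2 = 47 mod 43 = 4
Step 2: The trefoil has determinant 3.
  Number of Fox p-colorings (p prime) is p^2 if p = 3, else p.
  Since 43 does not divide 3, only trivial (constant) colorings exist.
  (So the trial a0 = 29, a1 = 38 with a0 != a1 does NOT extend to a valid coloring of the whole trefoil: the other two crossing relations require 3*(a1 - a0) = 0 (mod 43), which fails.)
  Total colorings = 43
Step 3: a2 = 4, total Fox 43-colorings = 43

4


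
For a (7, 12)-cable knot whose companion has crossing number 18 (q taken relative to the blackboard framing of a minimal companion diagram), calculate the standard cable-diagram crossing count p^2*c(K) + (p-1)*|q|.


Step 1: Each of the c(K) crossings of the companion diagram becomes p*p = p^2 crossings among the p parallel strands, and each of the |q| twists s_1 s_2 ... s_(p-1) adds (p-1) crossings.
  Crossings = p^2 * c(K) + (p-1)*|q|
Step 2: = 7^2 * 18 + (7-1)*12
Step 3: = 49*18 + 6*12
Step 4: = 882 + 72 = 954

954


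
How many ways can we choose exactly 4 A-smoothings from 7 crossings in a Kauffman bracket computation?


We choose which 4 of 7 crossings get A-smoothings.
C(7, 4) = 7! / (4! * 3!)
= 35

35


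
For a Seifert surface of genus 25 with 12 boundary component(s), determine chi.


chi = 2 - 2g - b
= 2 - 2*25 - 12
= 2 - 50 - 12 = -60

-60


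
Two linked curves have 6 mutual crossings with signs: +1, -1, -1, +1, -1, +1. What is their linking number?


Step 1: Count positive crossings: 3
Step 2: Count negative crossings: 3
Step 3: Sum of signs = 3 - 3 = 0
Step 4: Linking number = sum/2 = 0/2 = 0

0


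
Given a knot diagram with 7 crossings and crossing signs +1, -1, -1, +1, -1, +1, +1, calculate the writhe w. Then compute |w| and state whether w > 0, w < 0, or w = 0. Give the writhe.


Step 1: Count positive crossings (+1).
Positive crossings: 4
Step 2: Count negative crossings (-1).
Negative crossings: 3
Step 3: Writhe = (positive) - (negative)
w = 4 - 3 = 1
Step 4: |w| = 1, and w is positive

1


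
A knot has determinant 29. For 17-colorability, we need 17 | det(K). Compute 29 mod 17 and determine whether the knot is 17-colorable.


Step 1: A knot is p-colorable if and only if p divides its determinant.
Step 2: Compute 29 mod 17.
29 = 1 * 17 + 12
Step 3: 29 mod 17 = 12
Step 4: The knot is 17-colorable: no

12


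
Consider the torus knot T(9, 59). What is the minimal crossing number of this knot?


For a torus knot T(p, q) with gcd(p,q)=1,
the crossing number is min(p*(q-1), q*(p-1)).
p*(q-1) = 9*58 = 522
q*(p-1) = 59*8 = 472
min(522, 472) = 472

472


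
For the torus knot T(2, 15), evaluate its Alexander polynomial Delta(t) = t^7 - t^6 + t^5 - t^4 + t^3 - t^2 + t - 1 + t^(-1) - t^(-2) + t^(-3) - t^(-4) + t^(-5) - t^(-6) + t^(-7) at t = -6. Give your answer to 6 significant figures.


Substituting t = -6 into Delta(t) = t^7 - t^6 + t^5 - t^4 + t^3 - t^2 + t - 1 + t^(-1) - t^(-2) + t^(-3) - t^(-4) + t^(-5) - t^(-6) + t^(-7):
Term values: (-279936) + (-46656) + (-7776) + (-1296) + (-216) + (-36) + (-6) + (-1) + (-0.166667) + (-0.0277778) + (-0.00462963) + (-0.000771605) + (-0.000128601) + (-2.14335e-05) + (-3.57225e-06)
Sum = -335923.2
Rounded to 6 significant figures: -335923

-335923


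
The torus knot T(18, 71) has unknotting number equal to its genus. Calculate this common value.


For a torus knot T(p,q), both the unknotting number and genus equal (p-1)(q-1)/2.
= (18-1)(71-1)/2
= 17*70/2
= 1190/2 = 595

595


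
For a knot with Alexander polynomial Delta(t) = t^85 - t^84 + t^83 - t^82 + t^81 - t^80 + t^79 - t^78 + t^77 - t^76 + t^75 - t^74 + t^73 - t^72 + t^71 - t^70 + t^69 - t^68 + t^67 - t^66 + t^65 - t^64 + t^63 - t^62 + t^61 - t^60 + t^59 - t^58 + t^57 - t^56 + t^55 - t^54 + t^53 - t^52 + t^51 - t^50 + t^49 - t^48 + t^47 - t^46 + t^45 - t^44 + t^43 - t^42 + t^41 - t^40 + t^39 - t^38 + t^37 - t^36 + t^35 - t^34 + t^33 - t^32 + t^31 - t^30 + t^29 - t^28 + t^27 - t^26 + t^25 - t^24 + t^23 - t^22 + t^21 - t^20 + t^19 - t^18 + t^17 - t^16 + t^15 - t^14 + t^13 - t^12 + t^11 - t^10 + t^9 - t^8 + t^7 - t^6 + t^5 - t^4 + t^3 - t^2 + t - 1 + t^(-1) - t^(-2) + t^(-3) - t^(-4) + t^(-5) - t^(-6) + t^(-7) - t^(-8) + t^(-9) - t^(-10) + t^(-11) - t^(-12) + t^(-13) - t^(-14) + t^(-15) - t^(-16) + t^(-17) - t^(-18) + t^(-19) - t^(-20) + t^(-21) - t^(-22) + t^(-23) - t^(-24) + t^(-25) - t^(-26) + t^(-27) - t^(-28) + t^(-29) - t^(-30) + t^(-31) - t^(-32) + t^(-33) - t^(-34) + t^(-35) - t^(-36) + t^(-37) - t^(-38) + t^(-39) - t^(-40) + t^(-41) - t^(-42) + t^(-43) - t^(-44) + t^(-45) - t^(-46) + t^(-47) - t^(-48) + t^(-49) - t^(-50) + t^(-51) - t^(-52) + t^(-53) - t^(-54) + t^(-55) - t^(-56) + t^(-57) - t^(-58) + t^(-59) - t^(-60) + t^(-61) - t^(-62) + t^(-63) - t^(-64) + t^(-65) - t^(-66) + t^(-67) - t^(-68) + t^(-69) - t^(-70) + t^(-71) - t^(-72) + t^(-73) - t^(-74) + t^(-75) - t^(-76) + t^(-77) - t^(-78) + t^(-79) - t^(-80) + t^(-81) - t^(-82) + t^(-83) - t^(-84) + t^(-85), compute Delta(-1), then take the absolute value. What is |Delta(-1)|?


Step 1: The polynomial has 171 terms with alternating signs, exponents from 85 down to -85.
Step 2: Substitute t = -1. The i-th term has coefficient (-1)^i and exponent (m-i),
  so its value is (-1)^i * (-1)^(m-i) = (-1)^m = -1 for every i.
Step 3: All 171 terms equal -1, so Delta(-1) = 171 * (-1) = -171
Step 4: |Delta(-1)| = 171

171


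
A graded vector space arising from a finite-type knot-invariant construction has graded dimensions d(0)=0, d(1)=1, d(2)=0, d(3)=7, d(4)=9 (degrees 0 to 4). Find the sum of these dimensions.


Total dimension = d(0) + d(1) + ... + d(4)
= 0 + 1 + 0 + 7 + 9
= 17

17


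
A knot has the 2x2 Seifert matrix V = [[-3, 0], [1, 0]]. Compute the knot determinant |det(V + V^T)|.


Step 1: Form V + V^T where V = [[-3, 0], [1, 0]]
  V^T = [[-3, 1], [0, 0]]
  V + V^T = [[-6, 1], [1, 0]]
Step 2: det(V + V^T) = (-6)*0 - 1*1
  = 0 - 1 = -1
Step 3: Knot determinant = |det(V + V^T)| = |-1| = 1

1


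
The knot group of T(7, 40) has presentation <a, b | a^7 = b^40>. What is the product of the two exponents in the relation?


The relation is a^7 = b^40.
Product of exponents = 7 * 40
= 280

280


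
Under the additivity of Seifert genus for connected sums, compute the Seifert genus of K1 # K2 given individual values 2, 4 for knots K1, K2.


The Seifert genus is additive under connected sum.
Seifert genus(K1 # K2) = (2) + (4)
= 6

6


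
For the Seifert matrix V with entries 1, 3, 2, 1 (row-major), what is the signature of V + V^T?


Step 1: V + V^T = [[2, 5], [5, 2]]
Step 2: trace = 4, det = -21
Step 3: Discriminant = 4^2 - 4*(-21) = 100
Step 4: Eigenvalues: 7, -3
Step 5: Signature = (# positive eigenvalues) - (# negative eigenvalues) = 0

0


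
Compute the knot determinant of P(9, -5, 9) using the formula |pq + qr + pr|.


Step 1: Compute pq + qr + pr.
pq = 9*(-5) = -45
qr = (-5)*9 = -45
pr = 9*9 = 81
pq + qr + pr = -45 + (-45) + 81 = -9
Step 2: Take absolute value.
det(P(9,-5,9)) = |-9| = 9

9


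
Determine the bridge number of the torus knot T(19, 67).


The bridge number of T(p,q) is min(p,q).
min(19, 67) = 19

19


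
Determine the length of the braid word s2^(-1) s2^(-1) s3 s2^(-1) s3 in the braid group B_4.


The word length counts the number of generators (including inverses).
Listing each generator: s2^(-1), s2^(-1), s3, s2^(-1), s3
There are 5 generators in this braid word.

5


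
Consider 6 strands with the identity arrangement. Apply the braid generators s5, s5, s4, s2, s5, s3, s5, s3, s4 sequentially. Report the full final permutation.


Starting with identity [1, 2, 3, 4, 5, 6].
Apply generators in sequence:
  After s5: [1, 2, 3, 4, 6, 5]
  After s5: [1, 2, 3, 4, 5, 6]
  After s4: [1, 2, 3, 5, 4, 6]
  After s2: [1, 3, 2, 5, 4, 6]
  After s5: [1, 3, 2, 5, 6, 4]
  After s3: [1, 3, 5, 2, 6, 4]
  After s5: [1, 3, 5, 2, 4, 6]
  After s3: [1, 3, 2, 5, 4, 6]
  After s4: [1, 3, 2, 4, 5, 6]
Final permutation: [1, 3, 2, 4, 5, 6]

[1, 3, 2, 4, 5, 6]


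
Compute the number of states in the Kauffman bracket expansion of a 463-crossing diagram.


Each crossing contributes 2 choices (A-smoothing or B-smoothing).
Total states = 2^463 = 23817051317718446589520242536874132581700120107002038199303870846751188192899823151552628349788604516295066307994130118526061826166445047808

23817051317718446589520242536874132581700120107002038199303870846751188192899823151552628349788604516295066307994130118526061826166445047808


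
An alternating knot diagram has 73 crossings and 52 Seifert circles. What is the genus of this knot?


For alternating knots, g = (c - s + 1)/2.
= (73 - 52 + 1)/2
= 22/2 = 11

11


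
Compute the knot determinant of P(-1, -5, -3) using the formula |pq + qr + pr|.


Step 1: Compute pq + qr + pr.
pq = (-1)*(-5) = 5
qr = (-5)*(-3) = 15
pr = (-1)*(-3) = 3
pq + qr + pr = 5 + 15 + 3 = 23
Step 2: Take absolute value.
det(P(-1,-5,-3)) = |23| = 23

23


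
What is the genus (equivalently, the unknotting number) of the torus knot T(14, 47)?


For a torus knot T(p,q), both the unknotting number and genus equal (p-1)(q-1)/2.
= (14-1)(47-1)/2
= 13*46/2
= 598/2 = 299

299


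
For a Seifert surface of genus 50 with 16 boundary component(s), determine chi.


chi = 2 - 2g - b
= 2 - 2*50 - 16
= 2 - 100 - 16 = -114

-114


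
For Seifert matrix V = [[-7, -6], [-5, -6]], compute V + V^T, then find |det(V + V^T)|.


Step 1: Form V + V^T where V = [[-7, -6], [-5, -6]]
  V^T = [[-7, -5], [-6, -6]]
  V + V^T = [[-14, -11], [-11, -12]]
Step 2: det(V + V^T) = (-14)*(-12) - (-11)*(-11)
  = 168 - 121 = 47
Step 3: Knot determinant = |det(V + V^T)| = |47| = 47

47


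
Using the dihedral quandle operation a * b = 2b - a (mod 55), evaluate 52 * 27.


52 * 27 = 2*27 - 52 mod 55
= 54 - 52 mod 55
= 2 mod 55 = 2

2


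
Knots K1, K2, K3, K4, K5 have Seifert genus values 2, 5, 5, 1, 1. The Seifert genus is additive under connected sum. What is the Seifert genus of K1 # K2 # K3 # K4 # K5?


The Seifert genus is additive under connected sum.
Seifert genus(K1 # K2 # K3 # K4 # K5) = (2) + (5) + (5) + (1) + (1)
= 14

14


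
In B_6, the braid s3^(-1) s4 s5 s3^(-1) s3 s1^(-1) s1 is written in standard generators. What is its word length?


The word length counts the number of generators (including inverses).
Listing each generator: s3^(-1), s4, s5, s3^(-1), s3, s1^(-1), s1
There are 7 generators in this braid word.

7


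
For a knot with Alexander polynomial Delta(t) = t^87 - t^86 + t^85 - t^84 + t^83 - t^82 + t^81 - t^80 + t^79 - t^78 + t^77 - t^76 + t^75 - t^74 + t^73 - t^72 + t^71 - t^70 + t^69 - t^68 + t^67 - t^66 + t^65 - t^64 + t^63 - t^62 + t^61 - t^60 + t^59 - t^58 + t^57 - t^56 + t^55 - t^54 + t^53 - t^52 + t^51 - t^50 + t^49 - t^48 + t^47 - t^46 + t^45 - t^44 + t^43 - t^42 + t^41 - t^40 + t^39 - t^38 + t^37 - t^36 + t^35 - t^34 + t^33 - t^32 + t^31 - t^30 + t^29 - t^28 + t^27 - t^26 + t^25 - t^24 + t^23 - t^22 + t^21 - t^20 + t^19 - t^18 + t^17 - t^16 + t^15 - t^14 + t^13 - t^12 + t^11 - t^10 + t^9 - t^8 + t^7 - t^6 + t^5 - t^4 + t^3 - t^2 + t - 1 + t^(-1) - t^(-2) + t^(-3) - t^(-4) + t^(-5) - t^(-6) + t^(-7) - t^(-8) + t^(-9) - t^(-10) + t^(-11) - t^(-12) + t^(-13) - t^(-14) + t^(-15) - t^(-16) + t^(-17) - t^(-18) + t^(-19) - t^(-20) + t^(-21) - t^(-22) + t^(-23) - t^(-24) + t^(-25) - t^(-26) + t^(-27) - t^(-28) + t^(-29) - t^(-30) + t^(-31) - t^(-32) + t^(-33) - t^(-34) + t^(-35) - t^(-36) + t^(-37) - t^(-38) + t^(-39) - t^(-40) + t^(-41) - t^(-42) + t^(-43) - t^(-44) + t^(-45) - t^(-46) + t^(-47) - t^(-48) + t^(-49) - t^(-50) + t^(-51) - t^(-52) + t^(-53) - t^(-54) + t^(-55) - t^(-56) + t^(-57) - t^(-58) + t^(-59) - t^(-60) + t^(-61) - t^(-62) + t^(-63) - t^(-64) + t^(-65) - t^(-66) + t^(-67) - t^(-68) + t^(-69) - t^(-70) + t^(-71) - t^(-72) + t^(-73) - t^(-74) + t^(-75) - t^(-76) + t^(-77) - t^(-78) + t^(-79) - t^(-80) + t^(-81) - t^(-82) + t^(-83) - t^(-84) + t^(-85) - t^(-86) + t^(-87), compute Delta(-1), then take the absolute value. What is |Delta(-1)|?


Step 1: The polynomial has 175 terms with alternating signs, exponents from 87 down to -87.
Step 2: Substitute t = -1. The i-th term has coefficient (-1)^i and exponent (m-i),
  so its value is (-1)^i * (-1)^(m-i) = (-1)^m = -1 for every i.
Step 3: All 175 terms equal -1, so Delta(-1) = 175 * (-1) = -175
Step 4: |Delta(-1)| = 175

175


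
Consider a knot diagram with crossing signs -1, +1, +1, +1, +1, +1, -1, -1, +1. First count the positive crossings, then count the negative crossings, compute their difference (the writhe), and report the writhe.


Step 1: Count positive crossings (+1).
Positive crossings: 6
Step 2: Count negative crossings (-1).
Negative crossings: 3
Step 3: Writhe = (positive) - (negative)
w = 6 - 3 = 3
Step 4: |w| = 3, and w is positive

3


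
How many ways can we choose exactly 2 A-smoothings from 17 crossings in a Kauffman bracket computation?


We choose which 2 of 17 crossings get A-smoothings.
C(17, 2) = 17! / (2! * 15!)
= 136

136


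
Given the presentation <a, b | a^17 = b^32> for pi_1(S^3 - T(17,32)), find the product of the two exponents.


The relation is a^17 = b^32.
Product of exponents = 17 * 32
= 544

544


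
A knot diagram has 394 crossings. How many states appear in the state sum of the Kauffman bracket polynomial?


Each crossing contributes 2 choices (A-smoothing or B-smoothing).
Total states = 2^394 = 40347654345107946713373737062547060536401653012956617387979052445947619094013143666088208645002153616185987062074179584

40347654345107946713373737062547060536401653012956617387979052445947619094013143666088208645002153616185987062074179584


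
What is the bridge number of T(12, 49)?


The bridge number of T(p,q) is min(p,q).
min(12, 49) = 12

12


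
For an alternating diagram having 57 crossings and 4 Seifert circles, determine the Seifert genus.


For alternating knots, g = (c - s + 1)/2.
= (57 - 4 + 1)/2
= 54/2 = 27

27


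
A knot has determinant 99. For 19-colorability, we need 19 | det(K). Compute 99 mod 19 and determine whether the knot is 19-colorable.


Step 1: A knot is p-colorable if and only if p divides its determinant.
Step 2: Compute 99 mod 19.
99 = 5 * 19 + 4
Step 3: 99 mod 19 = 4
Step 4: The knot is 19-colorable: no

4


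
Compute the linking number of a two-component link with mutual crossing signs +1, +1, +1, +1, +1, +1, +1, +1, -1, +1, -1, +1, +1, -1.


Step 1: Count positive crossings: 11
Step 2: Count negative crossings: 3
Step 3: Sum of signs = 11 - 3 = 8
Step 4: Linking number = sum/2 = 8/2 = 4

4


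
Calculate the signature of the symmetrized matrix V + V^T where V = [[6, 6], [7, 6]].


Step 1: V + V^T = [[12, 13], [13, 12]]
Step 2: trace = 24, det = -25
Step 3: Discriminant = 24^2 - 4*(-25) = 676
Step 4: Eigenvalues: 25, -1
Step 5: Signature = (# positive eigenvalues) - (# negative eigenvalues) = 0

0


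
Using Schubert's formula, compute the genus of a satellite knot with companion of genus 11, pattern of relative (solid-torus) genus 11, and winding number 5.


Schubert: g(satellite) = g_rel(pattern) + |winding| * g(companion),
where g_rel(pattern) is the genus of the pattern relative to the solid torus.
= 11 + 5 * 11
= 11 + 55 = 66

66


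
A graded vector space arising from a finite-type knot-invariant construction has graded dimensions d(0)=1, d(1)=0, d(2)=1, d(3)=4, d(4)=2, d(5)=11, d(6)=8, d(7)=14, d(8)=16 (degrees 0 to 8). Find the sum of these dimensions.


Total dimension = d(0) + d(1) + ... + d(8)
= 1 + 0 + 1 + 4 + 2 + 11 + 8 + 14 + 16
= 57

57


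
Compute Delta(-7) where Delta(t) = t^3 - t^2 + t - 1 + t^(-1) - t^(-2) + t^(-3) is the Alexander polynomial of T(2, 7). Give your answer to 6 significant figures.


Substituting t = -7 into Delta(t) = t^3 - t^2 + t - 1 + t^(-1) - t^(-2) + t^(-3):
Term values: (-343) + (-49) + (-7) + (-1) + (-0.142857) + (-0.0204082) + (-0.00291545)
Sum = -400.1661808
Rounded to 6 significant figures: -400.166

-400.166


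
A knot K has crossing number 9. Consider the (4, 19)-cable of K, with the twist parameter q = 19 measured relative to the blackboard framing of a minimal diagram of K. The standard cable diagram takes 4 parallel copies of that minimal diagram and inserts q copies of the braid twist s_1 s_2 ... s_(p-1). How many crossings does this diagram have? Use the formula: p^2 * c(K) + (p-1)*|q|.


Step 1: Each of the c(K) crossings of the companion diagram becomes p*p = p^2 crossings among the p parallel strands, and each of the |q| twists s_1 s_2 ... s_(p-1) adds (p-1) crossings.
  Crossings = p^2 * c(K) + (p-1)*|q|
Step 2: = 4^2 * 9 + (4-1)*19
Step 3: = 16*9 + 3*19
Step 4: = 144 + 57 = 201

201


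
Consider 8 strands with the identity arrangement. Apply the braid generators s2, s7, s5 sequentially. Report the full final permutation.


Starting with identity [1, 2, 3, 4, 5, 6, 7, 8].
Apply generators in sequence:
  After s2: [1, 3, 2, 4, 5, 6, 7, 8]
  After s7: [1, 3, 2, 4, 5, 6, 8, 7]
  After s5: [1, 3, 2, 4, 6, 5, 8, 7]
Final permutation: [1, 3, 2, 4, 6, 5, 8, 7]

[1, 3, 2, 4, 6, 5, 8, 7]


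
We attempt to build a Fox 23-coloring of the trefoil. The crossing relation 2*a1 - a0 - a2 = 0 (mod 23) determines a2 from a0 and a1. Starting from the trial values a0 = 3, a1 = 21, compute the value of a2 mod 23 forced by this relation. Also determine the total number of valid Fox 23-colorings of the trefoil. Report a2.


Step 1: Apply the given crossing relation 2*a1 - a0 - a2 = 0 (mod 23).
  a2 = 2*a1 - a0 mod 23
  a2 = 2*21 - 3 mod 23
  a2 = 42 - 3 mod 23
  a2 = 39 mod 23 = 16
Step 2: The trefoil has determinant 3.
  Number of Fox p-colorings (p prime) is p^2 if p = 3, else p.
  Since 23 does not divide 3, only trivial (constant) colorings exist.
  (So the trial a0 = 3, a1 = 21 with a0 != a1 does NOT extend to a valid coloring of the whole trefoil: the other two crossing relations require 3*(a1 - a0) = 0 (mod 23), which fails.)
  Total colorings = 23
Step 3: a2 = 16, total Fox 23-colorings = 23

16


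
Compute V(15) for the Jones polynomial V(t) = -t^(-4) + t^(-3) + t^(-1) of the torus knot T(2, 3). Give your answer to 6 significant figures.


Substituting t = 15 into V(t) = -t^(-4) + t^(-3) + t^(-1):
  (-)t^(-4) = -1.97531e-05
  (+)t^(-3) = 0.000296296
  (+)t^(-1) = 0.0666667
Sum = (-1.97531e-05) + (0.000296296) + (0.0666667)
= 0.06694320988
Rounded to 6 significant figures: 0.0669432

0.0669432


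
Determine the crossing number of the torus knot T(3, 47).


For a torus knot T(p, q) with gcd(p,q)=1,
the crossing number is min(p*(q-1), q*(p-1)).
p*(q-1) = 3*46 = 138
q*(p-1) = 47*2 = 94
min(138, 94) = 94

94


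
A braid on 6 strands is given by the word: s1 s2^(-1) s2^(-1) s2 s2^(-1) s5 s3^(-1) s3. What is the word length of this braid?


The word length counts the number of generators (including inverses).
Listing each generator: s1, s2^(-1), s2^(-1), s2, s2^(-1), s5, s3^(-1), s3
There are 8 generators in this braid word.

8


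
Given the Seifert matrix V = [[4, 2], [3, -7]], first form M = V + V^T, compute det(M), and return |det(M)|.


Step 1: Form V + V^T where V = [[4, 2], [3, -7]]
  V^T = [[4, 3], [2, -7]]
  V + V^T = [[8, 5], [5, -14]]
Step 2: det(V + V^T) = 8*(-14) - 5*5
  = -112 - 25 = -137
Step 3: Knot determinant = |det(V + V^T)| = |-137| = 137

137


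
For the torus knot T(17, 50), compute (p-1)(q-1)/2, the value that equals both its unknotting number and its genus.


For a torus knot T(p,q), both the unknotting number and genus equal (p-1)(q-1)/2.
= (17-1)(50-1)/2
= 16*49/2
= 784/2 = 392

392


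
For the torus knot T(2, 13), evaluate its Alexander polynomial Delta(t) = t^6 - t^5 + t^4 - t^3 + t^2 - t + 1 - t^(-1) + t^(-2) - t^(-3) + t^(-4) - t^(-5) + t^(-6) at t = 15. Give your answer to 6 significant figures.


Substituting t = 15 into Delta(t) = t^6 - t^5 + t^4 - t^3 + t^2 - t + 1 - t^(-1) + t^(-2) - t^(-3) + t^(-4) - t^(-5) + t^(-6):
Term values: (11390625) + (-759375) + (50625) + (-3375) + (225) + (-15) + (1) + (-0.0666667) + (0.00444444) + (-0.000296296) + (1.97531e-05) + (-1.31687e-06) + (8.77915e-08)
Sum = 10678710.94
Rounded to 6 significant figures: 1.06787e+07

1.06787e+07


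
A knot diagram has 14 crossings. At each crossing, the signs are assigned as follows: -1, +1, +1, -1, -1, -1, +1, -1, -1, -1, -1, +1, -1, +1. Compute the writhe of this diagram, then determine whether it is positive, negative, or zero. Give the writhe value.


Step 1: Count positive crossings (+1).
Positive crossings: 5
Step 2: Count negative crossings (-1).
Negative crossings: 9
Step 3: Writhe = (positive) - (negative)
w = 5 - 9 = -4
Step 4: |w| = 4, and w is negative

-4


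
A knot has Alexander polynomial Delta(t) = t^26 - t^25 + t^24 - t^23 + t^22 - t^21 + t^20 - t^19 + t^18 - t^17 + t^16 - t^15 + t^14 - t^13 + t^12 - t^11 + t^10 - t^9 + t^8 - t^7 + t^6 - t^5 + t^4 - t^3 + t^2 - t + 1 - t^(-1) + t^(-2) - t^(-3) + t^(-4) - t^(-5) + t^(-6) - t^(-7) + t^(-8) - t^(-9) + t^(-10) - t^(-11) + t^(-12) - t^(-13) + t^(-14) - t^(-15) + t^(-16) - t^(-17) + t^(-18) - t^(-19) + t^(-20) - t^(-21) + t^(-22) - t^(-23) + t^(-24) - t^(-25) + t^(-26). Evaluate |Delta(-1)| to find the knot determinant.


Step 1: The polynomial has 53 terms with alternating signs, exponents from 26 down to -26.
Step 2: Substitute t = -1. The i-th term has coefficient (-1)^i and exponent (m-i),
  so its value is (-1)^i * (-1)^(m-i) = (-1)^m = 1 for every i.
Step 3: All 53 terms equal 1, so Delta(-1) = 53 * (1) = 53
Step 4: |Delta(-1)| = 53

53


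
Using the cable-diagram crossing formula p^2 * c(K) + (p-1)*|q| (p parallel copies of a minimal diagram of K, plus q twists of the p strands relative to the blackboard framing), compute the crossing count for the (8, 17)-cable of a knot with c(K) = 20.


Step 1: Each of the c(K) crossings of the companion diagram becomes p*p = p^2 crossings among the p parallel strands, and each of the |q| twists s_1 s_2 ... s_(p-1) adds (p-1) crossings.
  Crossings = p^2 * c(K) + (p-1)*|q|
Step 2: = 8^2 * 20 + (8-1)*17
Step 3: = 64*20 + 7*17
Step 4: = 1280 + 119 = 1399

1399


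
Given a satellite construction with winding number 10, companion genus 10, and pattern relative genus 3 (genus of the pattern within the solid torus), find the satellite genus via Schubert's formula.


Schubert: g(satellite) = g_rel(pattern) + |winding| * g(companion),
where g_rel(pattern) is the genus of the pattern relative to the solid torus.
= 3 + 10 * 10
= 3 + 100 = 103

103


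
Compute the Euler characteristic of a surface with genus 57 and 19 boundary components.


chi = 2 - 2g - b
= 2 - 2*57 - 19
= 2 - 114 - 19 = -131

-131


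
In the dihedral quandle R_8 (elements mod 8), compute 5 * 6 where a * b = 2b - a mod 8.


5 * 6 = 2*6 - 5 mod 8
= 12 - 5 mod 8
= 7 mod 8 = 7

7


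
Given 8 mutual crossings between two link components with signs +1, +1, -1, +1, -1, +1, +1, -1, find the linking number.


Step 1: Count positive crossings: 5
Step 2: Count negative crossings: 3
Step 3: Sum of signs = 5 - 3 = 2
Step 4: Linking number = sum/2 = 2/2 = 1

1


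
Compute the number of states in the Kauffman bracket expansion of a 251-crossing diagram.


Each crossing contributes 2 choices (A-smoothing or B-smoothing).
Total states = 2^251 = 3618502788666131106986593281521497120414687020801267626233049500247285301248

3618502788666131106986593281521497120414687020801267626233049500247285301248


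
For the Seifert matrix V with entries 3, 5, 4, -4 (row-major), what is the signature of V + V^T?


Step 1: V + V^T = [[6, 9], [9, -8]]
Step 2: trace = -2, det = -129
Step 3: Discriminant = (-2)^2 - 4*(-129) = 520
Step 4: Eigenvalues: 10.4018, -12.4018
Step 5: Signature = (# positive eigenvalues) - (# negative eigenvalues) = 0

0


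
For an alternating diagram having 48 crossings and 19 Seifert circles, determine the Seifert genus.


For alternating knots, g = (c - s + 1)/2.
= (48 - 19 + 1)/2
= 30/2 = 15

15


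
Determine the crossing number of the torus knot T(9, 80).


For a torus knot T(p, q) with gcd(p,q)=1,
the crossing number is min(p*(q-1), q*(p-1)).
p*(q-1) = 9*79 = 711
q*(p-1) = 80*8 = 640
min(711, 640) = 640

640
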